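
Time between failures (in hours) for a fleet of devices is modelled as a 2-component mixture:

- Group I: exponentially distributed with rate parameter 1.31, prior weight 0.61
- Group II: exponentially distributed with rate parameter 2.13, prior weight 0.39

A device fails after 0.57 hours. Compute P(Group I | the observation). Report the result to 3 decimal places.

0.606

P(component k | x) = P(Z=k)·f_k(x) / marginal(x), where marginal(x) = Σ_j P(Z=j)·f_j(x).
Component likelihoods at x = 0.57 hours:
  p_I = 0.620846
  p_II = 0.632561
Multiply by the mixture weights:
  P(Z=I)·p_I = 0.61 × 0.620846 = 0.378716
  P(Z=II)·p_II = 0.39 × 0.632561 = 0.246699
Sum: 0.378716 + 0.246699 = 0.625415
P(Group I | 0.57 hours) ≈ 0.606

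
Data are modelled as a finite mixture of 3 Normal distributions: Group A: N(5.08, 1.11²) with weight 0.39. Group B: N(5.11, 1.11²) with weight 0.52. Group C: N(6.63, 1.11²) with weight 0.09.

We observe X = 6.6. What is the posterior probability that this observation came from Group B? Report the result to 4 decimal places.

0.4653

The responsibility of component k is π_k f_k(x) divided by Σ_j π_j f_j(x).
Normal densities:
  p_A = (1/(1.11·√(2π)))·exp(−(6.6−5.08)²/(2·1.11²)) = 0.359407·exp(-0.93759) = 0.140734
  p_B = (1/(1.11·√(2π)))·exp(−(6.6−5.11)²/(2·1.11²)) = 0.359407·exp(-0.90094) = 0.145987
  p_C = (1/(1.11·√(2π)))·exp(−(6.6−6.63)²/(2·1.11²)) = 0.359407·exp(-0.00037) = 0.359276
Weight by the priors:
  π_A·p_A = 0.39 × 0.140734 = 0.0548862
  π_B·p_B = 0.52 × 0.145987 = 0.0759131
  π_C·p_C = 0.09 × 0.359276 = 0.0323349
Normaliser: 0.0548862 + 0.0759131 + 0.0323349 = 0.163134
P(Group B | x) = 0.0759131 / 0.163134 ≈ 0.4653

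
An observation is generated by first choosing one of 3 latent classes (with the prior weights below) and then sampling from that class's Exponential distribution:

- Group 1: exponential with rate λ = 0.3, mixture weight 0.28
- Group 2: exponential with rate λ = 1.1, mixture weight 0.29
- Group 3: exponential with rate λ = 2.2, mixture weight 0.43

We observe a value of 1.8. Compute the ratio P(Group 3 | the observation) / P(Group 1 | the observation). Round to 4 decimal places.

Since P(k|x) ∝ P(Z=k) f_k(x), the posterior odds are P(Z=i) f_i(x) / (P(Z=j) f_j(x)).
Component likelihoods at x = 1.8:
  p_1 = 0.3·e^(−0.3·1.8) = 0.3·e^(−0.5400) = 0.174824
  p_2 = 1.1·e^(−1.1·1.8) = 1.1·e^(−1.9800) = 0.151876
  p_3 = 2.2·e^(−2.2·1.8) = 2.2·e^(−3.9600) = 0.0419389
Odds = (0.43/0.28) × (0.0419389/0.174824) = 1.53571 × 0.239891 ≈ 0.3684

0.3684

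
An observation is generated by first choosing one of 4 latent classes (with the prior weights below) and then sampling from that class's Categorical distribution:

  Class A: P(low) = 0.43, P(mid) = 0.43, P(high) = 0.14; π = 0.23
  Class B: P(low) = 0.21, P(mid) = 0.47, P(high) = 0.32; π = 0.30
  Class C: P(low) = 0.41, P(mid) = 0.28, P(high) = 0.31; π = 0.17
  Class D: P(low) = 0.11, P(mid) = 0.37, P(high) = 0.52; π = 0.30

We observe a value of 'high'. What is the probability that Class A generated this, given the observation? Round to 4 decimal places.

P(component k | x) = w_k·f_k(x) / marginal(x), where marginal(x) = Σ_j w_j·f_j(x).
Component likelihoods at x = 'high':
  f_A = P(high | comp) = 0.14
  f_B = P(high | comp) = 0.32
  f_C = P(high | comp) = 0.31
  f_D = P(high | comp) = 0.52
Prior × likelihood for each component:
  w_A·f_A = 0.23 × 0.14 = 0.0322
  w_B·f_B = 0.30 × 0.32 = 0.096
  w_C·f_C = 0.17 × 0.31 = 0.0527
  w_D·f_D = 0.30 × 0.52 = 0.156
Denominator: 0.0322 + 0.096 + 0.0527 + 0.156 = 0.3369
Responsibility of Class A: 0.0322 / 0.3369 ≈ 0.0956

0.0956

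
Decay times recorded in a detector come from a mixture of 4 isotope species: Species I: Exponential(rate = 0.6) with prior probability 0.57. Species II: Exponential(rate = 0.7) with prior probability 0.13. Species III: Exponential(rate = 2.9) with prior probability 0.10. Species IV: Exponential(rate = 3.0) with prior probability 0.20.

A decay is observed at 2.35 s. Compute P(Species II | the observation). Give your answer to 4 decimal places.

The responsibility of component k is π_k f_k(x) divided by Σ_j π_j f_j(x).
Exponential densities:
  p_I = 0.146486
  p_II = 0.135109
  p_III = 0.00318186
  p_IV = 0.00260223
Unnormalised posteriors:
  π_I·p_I = 0.57 × 0.146486 = 0.083497
  π_II·p_II = 0.13 × 0.135109 = 0.0175641
  π_III·p_III = 0.10 × 0.00318186 = 0.000318186
  π_IV·p_IV = 0.20 × 0.00260223 = 0.000520445
Denominator: 0.083497 + 0.0175641 + 0.000318186 + 0.000520445 = 0.1019
P(Species II | data) ≈ 0.1724

0.1724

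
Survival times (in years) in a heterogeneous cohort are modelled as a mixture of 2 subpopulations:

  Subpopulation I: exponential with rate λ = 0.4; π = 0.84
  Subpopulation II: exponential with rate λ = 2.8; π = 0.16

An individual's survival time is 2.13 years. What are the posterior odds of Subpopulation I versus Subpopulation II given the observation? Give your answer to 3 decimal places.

124.502

The posterior odds equal the prior odds times the likelihood ratio: (P(Z=i)/P(Z=j))·(f_i(x)/f_j(x)).
Component likelihoods at x = 2.13 years:
  f_I = 0.170624
  f_II = 0.00719492
Posterior odds = (P(Z=I)·f_I) / (P(Z=II)·f_II) = (0.84·0.170624) / (0.16·0.00719492) = 0.143324 / 0.00115119 ≈ 124.502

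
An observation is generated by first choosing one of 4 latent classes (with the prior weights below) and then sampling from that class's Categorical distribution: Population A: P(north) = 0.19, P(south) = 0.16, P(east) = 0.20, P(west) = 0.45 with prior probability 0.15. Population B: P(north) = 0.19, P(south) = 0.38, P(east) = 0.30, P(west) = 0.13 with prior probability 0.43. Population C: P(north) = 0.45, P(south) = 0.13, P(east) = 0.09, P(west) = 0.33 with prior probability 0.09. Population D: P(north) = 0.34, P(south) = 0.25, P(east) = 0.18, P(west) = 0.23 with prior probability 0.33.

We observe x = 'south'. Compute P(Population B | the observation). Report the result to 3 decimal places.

The responsibility of component k is π_k f_k(x) divided by Σ_j π_j f_j(x).
Component likelihoods at x = 'south':
  L_A = P(south | comp) = 0.16
  L_B = P(south | comp) = 0.38
  L_C = P(south | comp) = 0.13
  L_D = P(south | comp) = 0.25
Prior × likelihood for each component:
  π_A·L_A = 0.15 × 0.16 = 0.024
  π_B·L_B = 0.43 × 0.38 = 0.1634
  π_C·L_C = 0.09 × 0.13 = 0.0117
  π_D·L_D = 0.33 × 0.25 = 0.0825
Marginal: 0.024 + 0.1634 + 0.0117 + 0.0825 = 0.2816
Responsibility of Population B: 0.1634 / 0.2816 ≈ 0.580

0.580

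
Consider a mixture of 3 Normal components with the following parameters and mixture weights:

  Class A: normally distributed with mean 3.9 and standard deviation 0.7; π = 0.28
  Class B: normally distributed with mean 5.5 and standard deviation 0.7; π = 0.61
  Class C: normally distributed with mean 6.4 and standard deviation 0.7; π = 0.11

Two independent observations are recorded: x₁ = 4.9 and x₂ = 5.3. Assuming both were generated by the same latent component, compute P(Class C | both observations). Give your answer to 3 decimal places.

0.008

By Bayes' theorem, P(k | x) = w_k f_k(x) / Σ_j w_j f_j(x).
Since both observations come from the same component, the likelihood for component k is f_k(x₁)·f_k(x₂).
  p_A = [0.205426] × [0.07713] = 0.0158445
  p_B = [0.394707] × [0.547124] = 0.215954
  p_C = [0.057373] × [0.165803] = 0.00951259
Weight by the priors:
  w_A·p_A = 0.28 × 0.0158445 = 0.00443645
  w_B·p_B = 0.61 × 0.215954 = 0.131732
  w_C·p_C = 0.11 × 0.00951259 = 0.00104638
Denominator: 0.00443645 + 0.131732 + 0.00104638 = 0.137215
Responsibility of Class C: 0.00104638 / 0.137215 ≈ 0.008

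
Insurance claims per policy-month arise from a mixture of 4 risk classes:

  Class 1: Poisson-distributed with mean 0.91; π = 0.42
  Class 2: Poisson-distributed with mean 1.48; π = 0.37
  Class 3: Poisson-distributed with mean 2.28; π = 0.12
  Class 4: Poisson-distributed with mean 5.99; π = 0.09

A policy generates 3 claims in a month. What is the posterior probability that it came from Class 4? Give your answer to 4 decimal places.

By Bayes' theorem, P(k | x) = w_k f_k(x) / Σ_j w_j f_j(x).
Poisson probabilities:
  f_1 = e^(−0.91)·0.91^3/3! = 0.0505551
  f_2 = e^(−1.48)·1.48^3/3! = 0.122992
  f_3 = e^(−2.28)·2.28^3/3! = 0.202051
  f_4 = e^(−5.99)·5.99^3/3! = 0.089682
Multiply by the mixture weights:
  w_1·f_1 = 0.42 × 0.0505551 = 0.0212331
  w_2·f_2 = 0.37 × 0.122992 = 0.0455072
  w_3·f_3 = 0.12 × 0.202051 = 0.0242462
  w_4·f_4 = 0.09 × 0.089682 = 0.00807138
Normaliser: 0.0212331 + 0.0455072 + 0.0242462 + 0.00807138 = 0.0990579
Responsibility of Class 4: 0.00807138 / 0.0990579 ≈ 0.0815

0.0815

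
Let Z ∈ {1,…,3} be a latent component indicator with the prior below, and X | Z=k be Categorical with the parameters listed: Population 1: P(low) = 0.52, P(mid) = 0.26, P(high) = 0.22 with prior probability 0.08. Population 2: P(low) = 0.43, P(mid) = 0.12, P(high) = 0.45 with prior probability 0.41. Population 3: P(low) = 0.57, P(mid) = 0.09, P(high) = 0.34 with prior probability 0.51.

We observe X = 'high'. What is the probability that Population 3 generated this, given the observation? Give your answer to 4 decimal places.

0.4618

By Bayes' theorem, P(k | x) = π_k f_k(x) / Σ_j π_j f_j(x).
Component likelihoods at x = 'high':
  f_1 = P(high | comp) = 0.22
  f_2 = P(high | comp) = 0.45
  f_3 = P(high | comp) = 0.34
Unnormalised posteriors:
  π_1·f_1 = 0.08 × 0.22 = 0.0176
  π_2·f_2 = 0.41 × 0.45 = 0.1845
  π_3·f_3 = 0.51 × 0.34 = 0.1734
Marginal: 0.0176 + 0.1845 + 0.1734 = 0.3755
P(Population 3 | the observation) = 0.1734 / 0.3755 ≈ 0.4618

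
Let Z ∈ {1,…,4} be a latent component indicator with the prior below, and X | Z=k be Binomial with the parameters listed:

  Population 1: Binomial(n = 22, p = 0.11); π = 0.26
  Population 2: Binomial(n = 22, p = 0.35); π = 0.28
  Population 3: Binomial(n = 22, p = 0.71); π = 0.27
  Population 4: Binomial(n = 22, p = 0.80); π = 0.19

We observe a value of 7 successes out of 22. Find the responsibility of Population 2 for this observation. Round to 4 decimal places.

0.9689

Posterior ∝ prior × likelihood, so P(k | x) ∝ P(Z=k) f_k(x); normalise over all components.
Evaluate each component's likelihood at the observed value:
  f_1 = 0.00578676
  f_2 = 0.171401
  f_3 = 0.000133849
  f_4 = 1.17197e-06
Unnormalised posteriors:
  P(Z=1)·f_1 = 0.26 × 0.00578676 = 0.00150456
  P(Z=2)·f_2 = 0.28 × 0.171401 = 0.0479923
  P(Z=3)·f_3 = 0.27 × 0.000133849 = 3.61392e-05
  P(Z=4)·f_4 = 0.19 × 1.17197e-06 = 2.22674e-07
Evidence: 0.00150456 + 0.0479923 + 3.61392e-05 + 2.22674e-07 = 0.0495332
So the posterior for Population 2 is 0.0479923 / 0.0495332 ≈ 0.9689.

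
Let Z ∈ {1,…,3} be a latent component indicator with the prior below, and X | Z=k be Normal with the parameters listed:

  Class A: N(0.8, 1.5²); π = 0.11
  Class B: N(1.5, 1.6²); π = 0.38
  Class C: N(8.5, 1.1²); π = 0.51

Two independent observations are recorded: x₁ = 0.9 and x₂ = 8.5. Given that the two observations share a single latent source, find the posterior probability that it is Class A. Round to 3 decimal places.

0.009

Apply Bayes' rule: the posterior for each component is proportional to its prior times its likelihood at x.
Since both observations come from the same component, the likelihood for component k is f_k(x₁)·f_k(x₂).
  p_A = [(1/(1.5·√(2π)))·exp(−(0.9−0.8)²/(2·1.5²)) = 0.265962·exp(-0.00222) = 0.265371] × [5.04368e-07] = 1.33845e-07
  p_B = [(1/(1.6·√(2π)))·exp(−(0.9−1.5)²/(2·1.6²)) = 0.249339·exp(-0.07031) = 0.232409] × [1.73963e-05] = 4.04306e-06
  p_C = [(1/(1.1·√(2π)))·exp(−(0.9−8.5)²/(2·1.1²)) = 0.362675·exp(-23.86777) = 1.56271e-11] × [0.362675] = 5.66754e-12
Unnormalised posteriors:
  P(Z=A)·p_A = 0.11 × 1.33845e-07 = 1.47229e-08
  P(Z=B)·p_B = 0.38 × 4.04306e-06 = 1.53636e-06
  P(Z=C)·p_C = 0.51 × 5.66754e-12 = 2.89045e-12
Marginal: 1.47229e-08 + 1.53636e-06 + 2.89045e-12 = 1.55109e-06
P(Class A | x) ≈ 0.009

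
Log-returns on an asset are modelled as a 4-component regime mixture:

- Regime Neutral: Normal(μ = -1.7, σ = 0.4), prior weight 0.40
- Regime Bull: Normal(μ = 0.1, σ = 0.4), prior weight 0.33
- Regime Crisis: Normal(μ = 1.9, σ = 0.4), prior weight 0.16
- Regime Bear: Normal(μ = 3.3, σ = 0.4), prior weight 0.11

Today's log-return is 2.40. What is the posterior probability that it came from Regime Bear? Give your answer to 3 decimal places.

Apply Bayes' rule: the posterior for each component is proportional to its prior times its likelihood at x.
Evaluate each component's likelihood at the observed value:
  L_Neutral = (1/(0.4·√(2π)))·exp(−(2.40−-1.7)²/(2·0.4²)) = 0.997356·exp(-52.53125) = 1.53045e-23
  L_Bull = (1/(0.4·√(2π)))·exp(−(2.40−0.1)²/(2·0.4²)) = 0.997356·exp(-16.53125) = 6.59811e-08
  L_Crisis = (1/(0.4·√(2π)))·exp(−(2.40−1.9)²/(2·0.4²)) = 0.997356·exp(-0.78125) = 0.456623
  L_Bear = (1/(0.4·√(2π)))·exp(−(2.40−3.3)²/(2·0.4²)) = 0.997356·exp(-2.53125) = 0.0793491
Unnormalised posteriors:
  P(Z=Neutral)·L_Neutral = 0.40 × 1.53045e-23 = 6.12178e-24
  P(Z=Bull)·L_Bull = 0.33 × 6.59811e-08 = 2.17738e-08
  P(Z=Crisis)·L_Crisis = 0.16 × 0.456623 = 0.0730596
  P(Z=Bear)·L_Bear = 0.11 × 0.0793491 = 0.0087284
Normaliser: 6.12178e-24 + 2.17738e-08 + 0.0730596 + 0.0087284 = 0.0817881
Responsibility of Regime Bear: 0.0087284 / 0.0817881 ≈ 0.107

0.107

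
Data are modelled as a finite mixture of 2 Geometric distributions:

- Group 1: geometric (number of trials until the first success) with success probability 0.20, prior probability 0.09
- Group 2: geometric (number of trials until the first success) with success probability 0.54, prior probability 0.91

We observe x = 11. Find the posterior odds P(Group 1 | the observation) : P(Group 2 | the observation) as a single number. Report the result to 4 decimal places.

9.2717

The posterior odds equal the prior odds times the likelihood ratio: (w_i/w_j)·(f_i(x)/f_j(x)).
Geometric probabilities:
  p_1 = 0.0214748
  p_2 = 0.000229072
Odds = (0.09/0.91) × (0.0214748/0.000229072) = 0.0989011 × 93.7471 ≈ 9.2717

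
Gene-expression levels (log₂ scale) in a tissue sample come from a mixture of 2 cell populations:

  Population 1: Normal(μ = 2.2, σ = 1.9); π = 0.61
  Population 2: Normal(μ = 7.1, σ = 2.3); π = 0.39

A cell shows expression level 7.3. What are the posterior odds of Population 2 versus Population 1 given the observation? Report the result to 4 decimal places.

The posterior odds equal the prior odds times the likelihood ratio: (π_i/π_j)·(f_i(x)/f_j(x)).
Normal densities:
  L_1 = (1/(1.9·√(2π)))·exp(−(7.3−2.2)²/(2·1.9²)) = 0.209970·exp(-3.60249) = 0.00572287
  L_2 = (1/(2.3·√(2π)))·exp(−(7.3−7.1)²/(2·2.3²)) = 0.173453·exp(-0.00378) = 0.172799
Odds = (0.39/0.61) × (0.172799/0.00572287) = 0.639344 × 30.1944 ≈ 19.3046

19.3046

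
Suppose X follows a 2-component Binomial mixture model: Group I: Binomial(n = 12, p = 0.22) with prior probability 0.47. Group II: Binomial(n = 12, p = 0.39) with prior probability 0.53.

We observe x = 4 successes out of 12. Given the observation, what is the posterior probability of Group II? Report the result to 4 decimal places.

0.6091

The responsibility of component k is π_k f_k(x) divided by Σ_j π_j f_j(x).
Evaluate each component's likelihood at the observed value:
  L_I = 0.158874
  L_II = 0.219534
Weight by the priors:
  π_I·L_I = 0.47 × 0.158874 = 0.0746708
  π_II·L_II = 0.53 × 0.219534 = 0.116353
Sum: 0.0746708 + 0.116353 = 0.191024
P(Group II | 4 successes out of 12) = 0.116353 / 0.191024 ≈ 0.6091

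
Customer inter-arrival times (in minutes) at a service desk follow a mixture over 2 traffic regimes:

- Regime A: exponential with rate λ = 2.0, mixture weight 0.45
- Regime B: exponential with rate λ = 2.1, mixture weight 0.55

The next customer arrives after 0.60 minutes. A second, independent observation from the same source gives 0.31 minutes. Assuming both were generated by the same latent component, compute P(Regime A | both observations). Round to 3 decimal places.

P(component k | x) = π_k·f_k(x) / marginal(x), where marginal(x) = Σ_j π_j·f_j(x).
Since both observations come from the same component, the likelihood for component k is f_k(x₁)·f_k(x₂).
  p_A = [2.0·e^(−2.0·0.60) = 2.0·e^(−1.2000) = 0.602388] × [1.07589] = 0.648103
  p_B = [2.1·e^(−2.1·0.60) = 2.1·e^(−1.2600) = 0.595673] × [1.0952] = 0.652382
Prior × likelihood for each component:
  π_A·p_A = 0.45 × 0.648103 = 0.291646
  π_B·p_B = 0.55 × 0.652382 = 0.35881
Evidence: 0.291646 + 0.35881 = 0.650456
P(Regime A | x) = 0.291646 / 0.650456 ≈ 0.448

0.448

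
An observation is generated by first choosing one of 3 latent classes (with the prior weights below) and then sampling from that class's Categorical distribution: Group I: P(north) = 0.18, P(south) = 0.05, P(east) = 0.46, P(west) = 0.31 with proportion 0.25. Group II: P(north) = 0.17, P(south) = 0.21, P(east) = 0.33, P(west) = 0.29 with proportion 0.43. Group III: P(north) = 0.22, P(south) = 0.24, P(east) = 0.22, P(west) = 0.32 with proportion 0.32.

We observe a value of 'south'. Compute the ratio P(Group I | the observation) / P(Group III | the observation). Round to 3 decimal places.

The posterior odds equal the prior odds times the likelihood ratio: (P(Z=i)/P(Z=j))·(f_i(x)/f_j(x)).
Component likelihoods at x = 'south':
  p_I = P(south | comp) = 0.05
  p_II = P(south | comp) = 0.21
  p_III = P(south | comp) = 0.24
Odds = (0.25/0.32) × (0.05/0.24) = 0.78125 × 0.208333 ≈ 0.163

0.163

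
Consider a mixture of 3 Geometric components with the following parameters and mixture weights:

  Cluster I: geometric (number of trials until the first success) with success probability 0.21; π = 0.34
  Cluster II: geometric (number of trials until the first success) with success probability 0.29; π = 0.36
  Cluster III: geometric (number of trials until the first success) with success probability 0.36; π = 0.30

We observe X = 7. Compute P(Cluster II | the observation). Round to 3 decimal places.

0.351

P(component k | x) = π_k·f_k(x) / marginal(x), where marginal(x) = Σ_j π_j·f_j(x).
Geometric probabilities:
  L_I = 0.0510484
  L_II = 0.0371491
  L_III = 0.024739
Unnormalised posteriors:
  π_I·L_I = 0.34 × 0.0510484 = 0.0173564
  π_II·L_II = 0.36 × 0.0371491 = 0.0133737
  π_III·L_III = 0.30 × 0.024739 = 0.0074217
Normaliser: 0.0173564 + 0.0133737 + 0.0074217 = 0.0381518
So the posterior for Cluster II is 0.0133737 / 0.0381518 ≈ 0.351.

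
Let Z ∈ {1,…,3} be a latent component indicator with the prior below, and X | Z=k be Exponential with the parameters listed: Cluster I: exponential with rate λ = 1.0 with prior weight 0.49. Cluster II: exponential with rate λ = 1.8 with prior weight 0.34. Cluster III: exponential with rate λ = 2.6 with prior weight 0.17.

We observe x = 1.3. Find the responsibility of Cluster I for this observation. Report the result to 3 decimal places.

0.643

Apply Bayes' rule: the posterior for each component is proportional to its prior times its likelihood at x.
Exponential densities:
  p_I = 0.272532
  p_II = 0.17339
  p_III = 0.0885234
Multiply by the mixture weights:
  π_I·p_I = 0.49 × 0.272532 = 0.133541
  π_II·p_II = 0.34 × 0.17339 = 0.0589525
  π_III·p_III = 0.17 × 0.0885234 = 0.015049
Denominator: 0.133541 + 0.0589525 + 0.015049 = 0.207542
So the posterior for Cluster I is 0.133541 / 0.207542 ≈ 0.643.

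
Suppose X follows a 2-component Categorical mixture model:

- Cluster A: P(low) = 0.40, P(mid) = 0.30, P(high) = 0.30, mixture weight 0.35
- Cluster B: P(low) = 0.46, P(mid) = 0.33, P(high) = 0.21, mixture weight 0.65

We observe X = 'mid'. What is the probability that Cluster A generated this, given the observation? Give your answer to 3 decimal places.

0.329

By Bayes' theorem, P(k | x) = π_k f_k(x) / Σ_j π_j f_j(x).
Evaluate each component's likelihood at the observed value:
  L_A = P(mid | comp) = 0.30
  L_B = P(mid | comp) = 0.33
Multiply by the mixture weights:
  π_A·L_A = 0.35 × 0.3 = 0.105
  π_B·L_B = 0.65 × 0.33 = 0.2145
Denominator: 0.105 + 0.2145 = 0.3195
P(Cluster A | data) = 0.105 / 0.3195 ≈ 0.329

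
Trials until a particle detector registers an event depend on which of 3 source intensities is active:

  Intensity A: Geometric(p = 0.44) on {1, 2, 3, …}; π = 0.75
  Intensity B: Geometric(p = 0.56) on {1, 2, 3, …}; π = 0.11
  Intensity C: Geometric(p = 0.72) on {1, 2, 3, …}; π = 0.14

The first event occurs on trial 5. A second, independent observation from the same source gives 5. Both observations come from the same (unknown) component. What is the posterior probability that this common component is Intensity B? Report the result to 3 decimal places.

0.033

By Bayes' theorem, P(k | x) = w_k f_k(x) / Σ_j w_j f_j(x).
Since both observations come from the same component, the likelihood for component k is f_k(x₁)·f_k(x₂).
  L_A = [0.44·(1−0.44)^4 = 0.44·0.098345 = 0.0432718] × [0.0432718] = 0.00187245
  L_B = [0.56·(1−0.56)^4 = 0.56·0.037481 = 0.0209893] × [0.0209893] = 0.000440552
  L_C = [0.72·(1−0.72)^4 = 0.72·0.00614656 = 0.00442552] × [0.00442552] = 1.95853e-05
Multiply by the mixture weights:
  w_A·L_A = 0.75 × 0.00187245 = 0.00140434
  w_B·L_B = 0.11 × 0.000440552 = 4.84608e-05
  w_C·L_C = 0.14 × 1.95853e-05 = 2.74194e-06
Evidence: 0.00140434 + 4.84608e-05 + 2.74194e-06 = 0.00145554
P(Intensity B | data) = 4.84608e-05 / 0.00145554 ≈ 0.033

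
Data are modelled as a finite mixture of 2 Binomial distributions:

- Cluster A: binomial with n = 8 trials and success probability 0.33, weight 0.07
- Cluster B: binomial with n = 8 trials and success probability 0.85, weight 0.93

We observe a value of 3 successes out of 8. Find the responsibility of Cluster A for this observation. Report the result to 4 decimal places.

Apply Bayes' rule: the posterior for each component is proportional to its prior times its likelihood at x.
Binomial probabilities:
  f_A = 0.271709
  f_B = 0.00261157
Unnormalised posteriors:
  w_A·f_A = 0.07 × 0.271709 = 0.0190196
  w_B·f_B = 0.93 × 0.00261157 = 0.00242876
Sum: 0.0190196 + 0.00242876 = 0.0214484
So the posterior for Cluster A is 0.0190196 / 0.0214484 ≈ 0.8868.

0.8868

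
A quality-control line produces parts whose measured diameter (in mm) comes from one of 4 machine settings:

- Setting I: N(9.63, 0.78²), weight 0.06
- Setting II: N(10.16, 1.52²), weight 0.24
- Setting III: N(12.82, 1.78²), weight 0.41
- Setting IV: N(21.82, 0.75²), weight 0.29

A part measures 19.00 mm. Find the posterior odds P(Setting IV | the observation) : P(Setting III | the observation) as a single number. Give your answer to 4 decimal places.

0.5923

Only the two components matter; the odds are (π_i f_i(x)) / (π_j f_j(x)).
Component likelihoods at x = 19.00 mm:
  L_I = 2.35919e-32
  L_II = 1.18688e-08
  L_III = 0.000540708
  L_IV = 0.000452802
Posterior odds = (π_IV·L_IV) / (π_III·L_III) = (0.29·0.000452802) / (0.41·0.000540708) = 0.000131312 / 0.00022169 ≈ 0.5923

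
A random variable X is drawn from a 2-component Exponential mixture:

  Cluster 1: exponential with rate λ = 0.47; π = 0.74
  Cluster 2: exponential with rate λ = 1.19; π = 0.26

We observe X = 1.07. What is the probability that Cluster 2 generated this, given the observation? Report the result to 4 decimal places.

0.2916

P(component k | x) = π_k·f_k(x) / marginal(x), where marginal(x) = Σ_j π_j·f_j(x).
Component likelihoods at x = 1.07:
  L_1 = 0.284244
  L_2 = 0.333089
Multiply by the mixture weights:
  π_1·L_1 = 0.74 × 0.284244 = 0.21034
  π_2·L_2 = 0.26 × 0.333089 = 0.086603
Marginal: 0.21034 + 0.086603 = 0.296944
So the posterior for Cluster 2 is 0.086603 / 0.296944 ≈ 0.2916.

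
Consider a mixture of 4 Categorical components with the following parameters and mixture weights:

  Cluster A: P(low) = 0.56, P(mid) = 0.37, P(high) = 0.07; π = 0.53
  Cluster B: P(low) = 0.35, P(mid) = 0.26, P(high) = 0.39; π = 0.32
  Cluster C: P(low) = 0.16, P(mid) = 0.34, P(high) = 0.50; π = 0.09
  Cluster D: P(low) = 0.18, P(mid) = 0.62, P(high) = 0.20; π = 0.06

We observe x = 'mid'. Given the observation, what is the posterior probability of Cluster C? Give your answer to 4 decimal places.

Posterior ∝ prior × likelihood, so P(k | x) ∝ π_k f_k(x); normalise over all components.
Evaluate each component's likelihood at the observed value:
  p_A = 0.37
  p_B = 0.26
  p_C = 0.34
  p_D = 0.62
Unnormalised posteriors:
  π_A·p_A = 0.53 × 0.37 = 0.1961
  π_B·p_B = 0.32 × 0.26 = 0.0832
  π_C·p_C = 0.09 × 0.34 = 0.0306
  π_D·p_D = 0.06 × 0.62 = 0.0372
Sum: 0.1961 + 0.0832 + 0.0306 + 0.0372 = 0.3471
P(Cluster C | x) ≈ 0.0882

0.0882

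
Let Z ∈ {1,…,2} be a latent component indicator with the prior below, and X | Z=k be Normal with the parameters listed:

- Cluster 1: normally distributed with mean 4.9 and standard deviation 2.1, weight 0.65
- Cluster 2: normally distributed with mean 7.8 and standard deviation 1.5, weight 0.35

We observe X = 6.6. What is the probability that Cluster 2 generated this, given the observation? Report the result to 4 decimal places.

0.4317

P(component k | x) = w_k·f_k(x) / marginal(x), where marginal(x) = Σ_j w_j·f_j(x).
Evaluate each component's likelihood at the observed value:
  f_1 = 0.136895
  f_2 = 0.193128
Weight by the priors:
  w_1·f_1 = 0.65 × 0.136895 = 0.0889818
  w_2·f_2 = 0.35 × 0.193128 = 0.0675947
Normaliser: 0.0889818 + 0.0675947 = 0.156577
P(Cluster 2 | the observation) ≈ 0.4317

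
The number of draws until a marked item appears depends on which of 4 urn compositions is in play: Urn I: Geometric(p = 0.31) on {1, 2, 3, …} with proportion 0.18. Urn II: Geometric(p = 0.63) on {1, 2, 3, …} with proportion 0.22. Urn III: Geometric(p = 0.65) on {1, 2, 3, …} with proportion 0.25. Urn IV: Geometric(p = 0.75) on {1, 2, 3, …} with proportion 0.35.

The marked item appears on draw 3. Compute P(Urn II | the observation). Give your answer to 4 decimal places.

0.2318

By Bayes' theorem, P(k | x) = P(Z=k) f_k(x) / Σ_j P(Z=j) f_j(x).
Geometric probabilities:
  L_I = 0.147591
  L_II = 0.086247
  L_III = 0.079625
  L_IV = 0.046875
Unnormalised posteriors:
  P(Z=I)·L_I = 0.18 × 0.147591 = 0.0265664
  P(Z=II)·L_II = 0.22 × 0.086247 = 0.0189743
  P(Z=III)·L_III = 0.25 × 0.079625 = 0.0199062
  P(Z=IV)·L_IV = 0.35 × 0.046875 = 0.0164062
Marginal: 0.0265664 + 0.0189743 + 0.0199062 + 0.0164062 = 0.0818532
Responsibility of Urn II: 0.0189743 / 0.0818532 ≈ 0.2318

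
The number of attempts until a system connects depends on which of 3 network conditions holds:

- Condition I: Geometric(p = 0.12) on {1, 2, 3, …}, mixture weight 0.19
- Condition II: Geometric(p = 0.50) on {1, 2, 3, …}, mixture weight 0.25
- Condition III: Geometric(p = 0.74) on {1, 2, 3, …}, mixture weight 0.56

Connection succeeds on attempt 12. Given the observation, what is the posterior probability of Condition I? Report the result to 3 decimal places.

0.989

Posterior ∝ prior × likelihood, so P(k | x) ∝ π_k f_k(x); normalise over all components.
Geometric probabilities:
  L_I = 0.0294097
  L_II = 0.000244141
  L_III = 2.71605e-07
Prior × likelihood for each component:
  π_I·L_I = 0.19 × 0.0294097 = 0.00558784
  π_II·L_II = 0.25 × 0.000244141 = 6.10352e-05
  π_III·L_III = 0.56 × 2.71605e-07 = 1.52099e-07
Denominator: 0.00558784 + 6.10352e-05 + 1.52099e-07 = 0.00564903
Responsibility of Condition I: 0.00558784 / 0.00564903 ≈ 0.989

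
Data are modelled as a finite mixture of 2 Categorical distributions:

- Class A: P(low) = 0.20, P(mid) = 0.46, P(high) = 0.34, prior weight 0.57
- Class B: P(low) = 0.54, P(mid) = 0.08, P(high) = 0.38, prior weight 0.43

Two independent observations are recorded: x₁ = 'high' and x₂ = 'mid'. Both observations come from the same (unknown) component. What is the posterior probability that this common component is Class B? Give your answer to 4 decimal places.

By Bayes' theorem, P(k | x) = π_k f_k(x) / Σ_j π_j f_j(x).
Since both observations come from the same component, the likelihood for component k is f_k(x₁)·f_k(x₂).
  p_A = [P(high | comp) = 0.34] × [0.46] = 0.1564
  p_B = [P(high | comp) = 0.38] × [0.08] = 0.0304
Weight by the priors:
  π_A·p_A = 0.57 × 0.1564 = 0.089148
  π_B·p_B = 0.43 × 0.0304 = 0.013072
Sum: 0.089148 + 0.013072 = 0.10222
P(Class B | x) ≈ 0.1279

0.1279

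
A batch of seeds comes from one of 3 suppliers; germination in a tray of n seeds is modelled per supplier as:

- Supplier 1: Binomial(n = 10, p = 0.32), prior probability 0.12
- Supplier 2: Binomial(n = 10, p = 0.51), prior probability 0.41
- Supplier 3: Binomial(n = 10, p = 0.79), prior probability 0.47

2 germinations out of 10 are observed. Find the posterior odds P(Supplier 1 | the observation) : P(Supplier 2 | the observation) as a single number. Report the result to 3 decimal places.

1.585

The posterior odds equal the prior odds times the likelihood ratio: (π_i/π_j)·(f_i(x)/f_j(x)).
Evaluate each component's likelihood at the observed value:
  f_1 = 0.210661
  f_2 = 0.0388975
  f_3 = 0.000106224
0.0252793 / 0.015948 ≈ 1.585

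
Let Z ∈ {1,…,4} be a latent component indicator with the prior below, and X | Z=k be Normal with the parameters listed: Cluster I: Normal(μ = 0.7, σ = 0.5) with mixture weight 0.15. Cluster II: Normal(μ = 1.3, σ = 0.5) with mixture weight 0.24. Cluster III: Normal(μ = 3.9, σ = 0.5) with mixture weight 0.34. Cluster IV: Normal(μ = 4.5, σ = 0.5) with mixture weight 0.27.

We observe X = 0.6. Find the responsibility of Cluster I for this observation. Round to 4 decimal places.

0.6201

Apply Bayes' rule: the posterior for each component is proportional to its prior times its likelihood at x.
Normal densities:
  L_I = 0.782085
  L_II = 0.299455
  L_III = 2.77336e-10
  L_IV = 4.90571e-14
Multiply by the mixture weights:
  P(Z=I)·L_I = 0.15 × 0.782085 = 0.117313
  P(Z=II)·L_II = 0.24 × 0.299455 = 0.0718692
  P(Z=III)·L_III = 0.34 × 2.77336e-10 = 9.42942e-11
  P(Z=IV)·L_IV = 0.27 × 4.90571e-14 = 1.32454e-14
Denominator: 0.117313 + 0.0718692 + 9.42942e-11 + 1.32454e-14 = 0.189182
P(Cluster I | data) ≈ 0.6201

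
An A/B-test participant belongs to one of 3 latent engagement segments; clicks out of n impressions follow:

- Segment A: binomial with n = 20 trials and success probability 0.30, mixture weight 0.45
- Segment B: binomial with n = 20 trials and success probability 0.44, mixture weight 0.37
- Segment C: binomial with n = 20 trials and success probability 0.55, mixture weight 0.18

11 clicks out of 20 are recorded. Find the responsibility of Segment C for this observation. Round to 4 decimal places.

By Bayes' theorem, P(k | x) = π_k f_k(x) / Σ_j π_j f_j(x).
Component likelihoods at x = 11 clicks out of 20:
  f_A = 0.0120067
  f_B = 0.108862
  f_C = 0.177055
Weight by the priors:
  π_A·f_A = 0.45 × 0.0120067 = 0.00540299
  π_B·f_B = 0.37 × 0.108862 = 0.0402791
  π_C·f_C = 0.18 × 0.177055 = 0.0318699
Denominator: 0.00540299 + 0.0402791 + 0.0318699 = 0.0775519
Responsibility of Segment C: 0.0318699 / 0.0775519 ≈ 0.4109

0.4109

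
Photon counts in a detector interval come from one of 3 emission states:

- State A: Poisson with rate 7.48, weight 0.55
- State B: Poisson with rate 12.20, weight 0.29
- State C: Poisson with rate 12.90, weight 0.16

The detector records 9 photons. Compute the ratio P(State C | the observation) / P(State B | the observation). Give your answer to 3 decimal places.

Since P(k|x) ∝ π_k f_k(x), the posterior odds are π_i f_i(x) / (π_j f_j(x)).
Component likelihoods at x = 9 photons:
  L_A = e^(−7.48)·7.48^9/9! = 0.11398
  L_B = e^(−12.20)·12.20^9/9! = 0.0830009
  L_C = e^(−12.90)·12.90^9/9! = 0.0680998
Posterior odds = (π_C·L_C) / (π_B·L_B) = (0.16·0.0680998) / (0.29·0.0830009) = 0.010896 / 0.0240703 ≈ 0.453

0.453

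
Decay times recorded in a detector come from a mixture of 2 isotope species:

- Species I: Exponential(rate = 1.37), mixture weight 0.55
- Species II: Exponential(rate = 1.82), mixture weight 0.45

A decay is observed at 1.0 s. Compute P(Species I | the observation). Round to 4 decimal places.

By Bayes' theorem, P(k | x) = P(Z=k) f_k(x) / Σ_j P(Z=j) f_j(x).
Exponential densities:
  f_I = 1.37·e^(−1.37·1.0) = 1.37·e^(−1.3700) = 0.348127
  f_II = 1.82·e^(−1.82·1.0) = 1.82·e^(−1.8200) = 0.294887
Weight by the priors:
  P(Z=I)·f_I = 0.55 × 0.348127 = 0.19147
  P(Z=II)·f_II = 0.45 × 0.294887 = 0.132699
Evidence: 0.19147 + 0.132699 = 0.324169
So the posterior for Species I is 0.19147 / 0.324169 ≈ 0.5906.

0.5906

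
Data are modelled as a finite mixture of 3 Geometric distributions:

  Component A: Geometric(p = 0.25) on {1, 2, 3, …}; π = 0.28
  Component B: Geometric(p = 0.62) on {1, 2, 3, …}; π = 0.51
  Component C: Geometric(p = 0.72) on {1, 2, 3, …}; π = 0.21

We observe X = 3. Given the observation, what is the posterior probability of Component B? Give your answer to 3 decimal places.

0.471

Posterior ∝ prior × likelihood, so P(k | x) ∝ P(Z=k) f_k(x); normalise over all components.
Evaluate each component's likelihood at the observed value:
  f_A = 0.140625
  f_B = 0.089528
  f_C = 0.056448
Unnormalised posteriors:
  P(Z=A)·f_A = 0.28 × 0.140625 = 0.039375
  P(Z=B)·f_B = 0.51 × 0.089528 = 0.0456593
  P(Z=C)·f_C = 0.21 × 0.056448 = 0.0118541
Marginal: 0.039375 + 0.0456593 + 0.0118541 = 0.0968884
P(Component B | the observation) ≈ 0.471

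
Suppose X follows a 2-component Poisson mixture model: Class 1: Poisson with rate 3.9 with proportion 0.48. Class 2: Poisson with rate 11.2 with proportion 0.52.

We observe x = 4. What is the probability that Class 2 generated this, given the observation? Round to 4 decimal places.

0.0474

Posterior ∝ prior × likelihood, so P(k | x) ∝ P(Z=k) f_k(x); normalise over all components.
Evaluate each component's likelihood at the observed value:
  L_1 = 0.195119
  L_2 = 0.00896526
Weight by the priors:
  P(Z=1)·L_1 = 0.48 × 0.195119 = 0.0936569
  P(Z=2)·L_2 = 0.52 × 0.00896526 = 0.00466193
Sum: 0.0936569 + 0.00466193 = 0.0983189
So the posterior for Class 2 is 0.00466193 / 0.0983189 ≈ 0.0474.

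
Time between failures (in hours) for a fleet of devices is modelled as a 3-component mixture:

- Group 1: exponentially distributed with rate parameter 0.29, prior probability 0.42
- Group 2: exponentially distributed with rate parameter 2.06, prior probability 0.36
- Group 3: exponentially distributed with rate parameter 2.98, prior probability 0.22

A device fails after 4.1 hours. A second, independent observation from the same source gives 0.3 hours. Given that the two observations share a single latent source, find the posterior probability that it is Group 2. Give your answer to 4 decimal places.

0.0176

By Bayes' theorem, P(k | x) = π_k f_k(x) / Σ_j π_j f_j(x).
Since both observations come from the same component, the likelihood for component k is f_k(x₁)·f_k(x₂).
  f_1 = [0.0883124] × [0.265836] = 0.0234767
  f_2 = [0.000442401] × [1.11038] = 0.000491235
  f_3 = [1.47233e-05] × [1.21887] = 1.79458e-05
Unnormalised posteriors:
  π_1·f_1 = 0.42 × 0.0234767 = 0.0098602
  π_2·f_2 = 0.36 × 0.000491235 = 0.000176845
  π_3·f_3 = 0.22 × 1.79458e-05 = 3.94808e-06
Sum: 0.0098602 + 0.000176845 + 3.94808e-06 = 0.010041
So the posterior for Group 2 is 0.000176845 / 0.010041 ≈ 0.0176.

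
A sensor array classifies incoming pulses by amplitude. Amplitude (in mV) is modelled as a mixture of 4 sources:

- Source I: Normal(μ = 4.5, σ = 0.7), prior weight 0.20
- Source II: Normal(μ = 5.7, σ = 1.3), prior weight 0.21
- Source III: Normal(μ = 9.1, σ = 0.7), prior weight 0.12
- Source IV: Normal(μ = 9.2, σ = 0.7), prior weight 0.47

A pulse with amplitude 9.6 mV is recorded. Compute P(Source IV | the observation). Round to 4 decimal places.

0.8090

By Bayes' theorem, P(k | x) = P(Z=k) f_k(x) / Σ_j P(Z=j) f_j(x).
Component likelihoods at x = 9.6 mV:
  f_I = (1/(0.7·√(2π)))·exp(−(9.6−4.5)²/(2·0.7²)) = 0.569918·exp(-26.54082) = 1.69544e-12
  f_II = (1/(1.3·√(2π)))·exp(−(9.6−5.7)²/(2·1.3²)) = 0.306879·exp(-4.50000) = 0.00340911
  f_III = (1/(0.7·√(2π)))·exp(−(9.6−9.1)²/(2·0.7²)) = 0.569918·exp(-0.25510) = 0.441593
  f_IV = (1/(0.7·√(2π)))·exp(−(9.6−9.2)²/(2·0.7²)) = 0.569918·exp(-0.16327) = 0.484068
Unnormalised posteriors:
  P(Z=I)·f_I = 0.20 × 1.69544e-12 = 3.39088e-13
  P(Z=II)·f_II = 0.21 × 0.00340911 = 0.000715914
  P(Z=III)·f_III = 0.12 × 0.441593 = 0.0529912
  P(Z=IV)·f_IV = 0.47 × 0.484068 = 0.227512
Evidence: 3.39088e-13 + 0.000715914 + 0.0529912 + 0.227512 = 0.281219
So the posterior for Source IV is 0.227512 / 0.281219 ≈ 0.8090.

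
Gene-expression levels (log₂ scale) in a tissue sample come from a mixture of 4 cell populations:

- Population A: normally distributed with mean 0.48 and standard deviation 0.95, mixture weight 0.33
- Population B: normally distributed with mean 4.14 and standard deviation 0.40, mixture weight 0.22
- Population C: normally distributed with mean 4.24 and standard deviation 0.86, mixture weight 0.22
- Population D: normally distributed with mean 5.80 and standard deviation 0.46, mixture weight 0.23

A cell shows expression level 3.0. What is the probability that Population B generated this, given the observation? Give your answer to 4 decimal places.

0.0859

By Bayes' theorem, P(k | x) = π_k f_k(x) / Σ_j π_j f_j(x).
Component likelihoods at x = 3.0:
  p_A = (1/(0.95·√(2π)))·exp(−(3.0−0.48)²/(2·0.95²)) = 0.419939·exp(-3.51823) = 0.012452
  p_B = (1/(0.40·√(2π)))·exp(−(3.0−4.14)²/(2·0.40²)) = 0.997356·exp(-4.06125) = 0.0171819
  p_C = (1/(0.86·√(2π)))·exp(−(3.0−4.24)²/(2·0.86²)) = 0.463886·exp(-1.03948) = 0.164048
  p_D = (1/(0.46·√(2π)))·exp(−(3.0−5.80)²/(2·0.46²)) = 0.867266·exp(-18.52552) = 7.80946e-09
Multiply by the mixture weights:
  π_A·p_A = 0.33 × 0.012452 = 0.00410917
  π_B·p_B = 0.22 × 0.0171819 = 0.00378002
  π_C·p_C = 0.22 × 0.164048 = 0.0360906
  π_D·p_D = 0.23 × 7.80946e-09 = 1.79618e-09
Denominator: 0.00410917 + 0.00378002 + 0.0360906 + 1.79618e-09 = 0.0439797
So the posterior for Population B is 0.00378002 / 0.0439797 ≈ 0.0859.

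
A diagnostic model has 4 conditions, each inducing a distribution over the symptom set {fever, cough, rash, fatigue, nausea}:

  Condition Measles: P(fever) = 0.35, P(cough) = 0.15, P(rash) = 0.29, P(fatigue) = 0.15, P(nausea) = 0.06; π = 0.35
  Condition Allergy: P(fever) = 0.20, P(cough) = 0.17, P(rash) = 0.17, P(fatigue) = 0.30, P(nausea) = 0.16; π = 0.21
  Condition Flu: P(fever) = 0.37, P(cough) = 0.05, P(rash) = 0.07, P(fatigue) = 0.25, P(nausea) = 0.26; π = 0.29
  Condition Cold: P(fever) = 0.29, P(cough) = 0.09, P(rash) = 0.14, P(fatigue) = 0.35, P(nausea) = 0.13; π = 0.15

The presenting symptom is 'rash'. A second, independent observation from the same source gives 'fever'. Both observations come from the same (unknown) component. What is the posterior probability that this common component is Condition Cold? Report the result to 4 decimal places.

0.1082

By Bayes' theorem, P(k | x) = w_k f_k(x) / Σ_j w_j f_j(x).
Since both observations come from the same component, the likelihood for component k is f_k(x₁)·f_k(x₂).
  L_Measles = [P(rash | comp) = 0.29] × [0.35] = 0.1015
  L_Allergy = [P(rash | comp) = 0.17] × [0.2] = 0.034
  L_Flu = [P(rash | comp) = 0.07] × [0.37] = 0.0259
  L_Cold = [P(rash | comp) = 0.14] × [0.29] = 0.0406
Prior × likelihood for each component:
  w_Measles·L_Measles = 0.35 × 0.1015 = 0.035525
  w_Allergy·L_Allergy = 0.21 × 0.034 = 0.00714
  w_Flu·L_Flu = 0.29 × 0.0259 = 0.007511
  w_Cold·L_Cold = 0.15 × 0.0406 = 0.00609
Marginal: 0.035525 + 0.00714 + 0.007511 + 0.00609 = 0.056266
So the posterior for Condition Cold is 0.00609 / 0.056266 ≈ 0.1082.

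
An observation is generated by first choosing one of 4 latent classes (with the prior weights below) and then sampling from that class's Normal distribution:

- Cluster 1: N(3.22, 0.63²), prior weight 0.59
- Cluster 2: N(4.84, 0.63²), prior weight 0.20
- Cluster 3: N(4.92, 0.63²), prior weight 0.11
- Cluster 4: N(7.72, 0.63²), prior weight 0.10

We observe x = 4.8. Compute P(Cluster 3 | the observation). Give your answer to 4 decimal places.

By Bayes' theorem, P(k | x) = π_k f_k(x) / Σ_j π_j f_j(x).
Evaluate each component's likelihood at the observed value:
  p_1 = (1/(0.63·√(2π)))·exp(−(4.8−3.22)²/(2·0.63²)) = 0.633242·exp(-3.14487) = 0.0272752
  p_2 = (1/(0.63·√(2π)))·exp(−(4.8−4.84)²/(2·0.63²)) = 0.633242·exp(-0.00202) = 0.631967
  p_3 = (1/(0.63·√(2π)))·exp(−(4.8−4.92)²/(2·0.63²)) = 0.633242·exp(-0.01814) = 0.621858
  p_4 = (1/(0.63·√(2π)))·exp(−(4.8−7.72)²/(2·0.63²)) = 0.633242·exp(-10.74124) = 1.36995e-05
Prior × likelihood for each component:
  π_1·p_1 = 0.59 × 0.0272752 = 0.0160924
  π_2·p_2 = 0.20 × 0.631967 = 0.126393
  π_3·p_3 = 0.11 × 0.621858 = 0.0684044
  π_4·p_4 = 0.10 × 1.36995e-05 = 1.36995e-06
Marginal: 0.0160924 + 0.126393 + 0.0684044 + 1.36995e-06 = 0.210891
P(Cluster 3 | data) = 0.0684044 / 0.210891 ≈ 0.3244

0.3244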